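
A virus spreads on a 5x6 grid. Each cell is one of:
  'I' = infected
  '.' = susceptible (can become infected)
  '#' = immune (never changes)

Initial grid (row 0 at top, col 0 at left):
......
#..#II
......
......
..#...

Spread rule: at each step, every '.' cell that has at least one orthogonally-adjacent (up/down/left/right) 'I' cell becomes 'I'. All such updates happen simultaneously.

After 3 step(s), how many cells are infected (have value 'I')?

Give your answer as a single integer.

Step 0 (initial): 2 infected
Step 1: +4 new -> 6 infected
Step 2: +4 new -> 10 infected
Step 3: +5 new -> 15 infected

Answer: 15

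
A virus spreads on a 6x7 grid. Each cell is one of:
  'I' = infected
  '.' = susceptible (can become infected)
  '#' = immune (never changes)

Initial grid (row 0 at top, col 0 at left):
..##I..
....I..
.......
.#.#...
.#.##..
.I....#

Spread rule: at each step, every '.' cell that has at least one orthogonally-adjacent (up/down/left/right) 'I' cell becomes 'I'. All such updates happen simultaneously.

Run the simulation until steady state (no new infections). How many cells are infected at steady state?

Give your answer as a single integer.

Step 0 (initial): 3 infected
Step 1: +6 new -> 9 infected
Step 2: +9 new -> 18 infected
Step 3: +7 new -> 25 infected
Step 4: +7 new -> 32 infected
Step 5: +2 new -> 34 infected
Step 6: +0 new -> 34 infected

Answer: 34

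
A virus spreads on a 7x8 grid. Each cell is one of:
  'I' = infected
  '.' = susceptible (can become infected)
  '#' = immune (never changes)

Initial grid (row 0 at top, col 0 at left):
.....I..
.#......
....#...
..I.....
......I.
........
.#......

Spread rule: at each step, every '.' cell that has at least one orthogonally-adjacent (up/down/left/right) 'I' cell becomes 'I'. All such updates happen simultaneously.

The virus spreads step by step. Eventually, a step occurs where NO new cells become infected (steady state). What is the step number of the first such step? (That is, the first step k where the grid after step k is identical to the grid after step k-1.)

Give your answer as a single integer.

Answer: 6

Derivation:
Step 0 (initial): 3 infected
Step 1: +11 new -> 14 infected
Step 2: +20 new -> 34 infected
Step 3: +12 new -> 46 infected
Step 4: +5 new -> 51 infected
Step 5: +2 new -> 53 infected
Step 6: +0 new -> 53 infected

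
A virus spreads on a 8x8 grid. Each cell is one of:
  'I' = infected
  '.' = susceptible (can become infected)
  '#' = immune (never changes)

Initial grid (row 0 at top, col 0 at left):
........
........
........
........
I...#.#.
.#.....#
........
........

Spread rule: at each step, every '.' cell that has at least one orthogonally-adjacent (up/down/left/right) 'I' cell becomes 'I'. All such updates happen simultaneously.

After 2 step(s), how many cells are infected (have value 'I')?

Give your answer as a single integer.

Answer: 8

Derivation:
Step 0 (initial): 1 infected
Step 1: +3 new -> 4 infected
Step 2: +4 new -> 8 infected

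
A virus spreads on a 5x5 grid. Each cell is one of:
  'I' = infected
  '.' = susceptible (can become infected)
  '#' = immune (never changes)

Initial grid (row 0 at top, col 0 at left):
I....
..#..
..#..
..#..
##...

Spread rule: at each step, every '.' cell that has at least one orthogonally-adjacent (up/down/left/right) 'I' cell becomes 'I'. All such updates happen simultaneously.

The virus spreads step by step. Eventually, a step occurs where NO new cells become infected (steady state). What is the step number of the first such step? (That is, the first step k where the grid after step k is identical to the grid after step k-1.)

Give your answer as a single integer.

Answer: 9

Derivation:
Step 0 (initial): 1 infected
Step 1: +2 new -> 3 infected
Step 2: +3 new -> 6 infected
Step 3: +3 new -> 9 infected
Step 4: +3 new -> 12 infected
Step 5: +2 new -> 14 infected
Step 6: +2 new -> 16 infected
Step 7: +2 new -> 18 infected
Step 8: +2 new -> 20 infected
Step 9: +0 new -> 20 infected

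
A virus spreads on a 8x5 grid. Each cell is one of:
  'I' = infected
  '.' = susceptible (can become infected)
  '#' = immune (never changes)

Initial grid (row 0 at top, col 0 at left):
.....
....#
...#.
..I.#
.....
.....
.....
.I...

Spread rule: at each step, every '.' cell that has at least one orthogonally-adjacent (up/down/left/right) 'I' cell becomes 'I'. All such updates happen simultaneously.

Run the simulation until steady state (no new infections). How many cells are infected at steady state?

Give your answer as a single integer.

Step 0 (initial): 2 infected
Step 1: +7 new -> 9 infected
Step 2: +10 new -> 19 infected
Step 3: +10 new -> 29 infected
Step 4: +5 new -> 34 infected
Step 5: +2 new -> 36 infected
Step 6: +0 new -> 36 infected

Answer: 36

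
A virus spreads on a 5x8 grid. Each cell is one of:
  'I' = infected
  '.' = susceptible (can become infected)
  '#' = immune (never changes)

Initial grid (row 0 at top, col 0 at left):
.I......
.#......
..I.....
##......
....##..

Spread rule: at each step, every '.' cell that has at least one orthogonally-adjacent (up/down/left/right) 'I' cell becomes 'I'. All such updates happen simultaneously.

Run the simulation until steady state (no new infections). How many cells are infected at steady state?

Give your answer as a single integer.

Answer: 35

Derivation:
Step 0 (initial): 2 infected
Step 1: +6 new -> 8 infected
Step 2: +7 new -> 15 infected
Step 3: +6 new -> 21 infected
Step 4: +5 new -> 26 infected
Step 5: +4 new -> 30 infected
Step 6: +4 new -> 34 infected
Step 7: +1 new -> 35 infected
Step 8: +0 new -> 35 infected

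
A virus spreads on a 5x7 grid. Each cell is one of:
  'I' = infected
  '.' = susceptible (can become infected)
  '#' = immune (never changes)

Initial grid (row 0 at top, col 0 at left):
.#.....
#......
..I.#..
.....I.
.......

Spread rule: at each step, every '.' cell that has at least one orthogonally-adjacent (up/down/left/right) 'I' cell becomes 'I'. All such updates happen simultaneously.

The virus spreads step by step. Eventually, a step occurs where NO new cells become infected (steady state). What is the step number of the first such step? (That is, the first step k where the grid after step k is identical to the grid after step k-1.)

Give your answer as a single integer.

Answer: 5

Derivation:
Step 0 (initial): 2 infected
Step 1: +8 new -> 10 infected
Step 2: +11 new -> 21 infected
Step 3: +7 new -> 28 infected
Step 4: +3 new -> 31 infected
Step 5: +0 new -> 31 infected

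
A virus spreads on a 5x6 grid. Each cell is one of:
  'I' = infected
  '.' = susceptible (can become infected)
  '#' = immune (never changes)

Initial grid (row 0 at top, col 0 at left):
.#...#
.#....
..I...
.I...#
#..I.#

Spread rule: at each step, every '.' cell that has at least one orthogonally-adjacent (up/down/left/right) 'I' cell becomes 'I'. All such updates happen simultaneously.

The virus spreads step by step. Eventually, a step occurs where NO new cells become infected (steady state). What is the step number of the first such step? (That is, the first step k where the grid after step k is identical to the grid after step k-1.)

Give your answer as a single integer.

Step 0 (initial): 3 infected
Step 1: +9 new -> 12 infected
Step 2: +5 new -> 17 infected
Step 3: +4 new -> 21 infected
Step 4: +3 new -> 24 infected
Step 5: +0 new -> 24 infected

Answer: 5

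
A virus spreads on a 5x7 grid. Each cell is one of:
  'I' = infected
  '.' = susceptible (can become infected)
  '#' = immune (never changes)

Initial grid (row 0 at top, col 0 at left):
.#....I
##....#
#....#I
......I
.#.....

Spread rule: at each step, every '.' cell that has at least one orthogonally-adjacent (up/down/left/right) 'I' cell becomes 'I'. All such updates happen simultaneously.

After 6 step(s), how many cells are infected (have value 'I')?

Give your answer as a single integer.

Step 0 (initial): 3 infected
Step 1: +3 new -> 6 infected
Step 2: +4 new -> 10 infected
Step 3: +5 new -> 15 infected
Step 4: +5 new -> 20 infected
Step 5: +4 new -> 24 infected
Step 6: +2 new -> 26 infected

Answer: 26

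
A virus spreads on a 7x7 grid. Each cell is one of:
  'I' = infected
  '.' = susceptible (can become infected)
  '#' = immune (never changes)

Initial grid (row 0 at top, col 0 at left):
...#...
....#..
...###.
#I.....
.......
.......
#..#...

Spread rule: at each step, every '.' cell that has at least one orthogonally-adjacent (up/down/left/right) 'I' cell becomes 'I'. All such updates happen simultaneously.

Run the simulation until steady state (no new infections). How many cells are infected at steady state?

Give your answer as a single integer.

Answer: 41

Derivation:
Step 0 (initial): 1 infected
Step 1: +3 new -> 4 infected
Step 2: +7 new -> 11 infected
Step 3: +8 new -> 19 infected
Step 4: +7 new -> 26 infected
Step 5: +3 new -> 29 infected
Step 6: +4 new -> 33 infected
Step 7: +3 new -> 36 infected
Step 8: +3 new -> 39 infected
Step 9: +1 new -> 40 infected
Step 10: +1 new -> 41 infected
Step 11: +0 new -> 41 infected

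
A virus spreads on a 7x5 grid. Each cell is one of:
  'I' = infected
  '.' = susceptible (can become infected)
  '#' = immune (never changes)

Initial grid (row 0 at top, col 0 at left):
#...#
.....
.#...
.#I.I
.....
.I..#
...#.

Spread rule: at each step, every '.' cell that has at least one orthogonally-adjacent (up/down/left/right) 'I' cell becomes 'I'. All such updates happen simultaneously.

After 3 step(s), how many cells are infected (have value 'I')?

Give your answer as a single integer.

Answer: 24

Derivation:
Step 0 (initial): 3 infected
Step 1: +9 new -> 12 infected
Step 2: +8 new -> 20 infected
Step 3: +4 new -> 24 infected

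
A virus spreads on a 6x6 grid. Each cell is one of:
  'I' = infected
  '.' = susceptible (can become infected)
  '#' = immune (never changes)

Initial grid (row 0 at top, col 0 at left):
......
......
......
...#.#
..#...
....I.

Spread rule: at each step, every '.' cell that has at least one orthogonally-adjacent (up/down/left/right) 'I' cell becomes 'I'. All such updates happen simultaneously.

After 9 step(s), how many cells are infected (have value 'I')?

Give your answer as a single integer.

Answer: 33

Derivation:
Step 0 (initial): 1 infected
Step 1: +3 new -> 4 infected
Step 2: +4 new -> 8 infected
Step 3: +2 new -> 10 infected
Step 4: +5 new -> 15 infected
Step 5: +6 new -> 21 infected
Step 6: +6 new -> 27 infected
Step 7: +3 new -> 30 infected
Step 8: +2 new -> 32 infected
Step 9: +1 new -> 33 infected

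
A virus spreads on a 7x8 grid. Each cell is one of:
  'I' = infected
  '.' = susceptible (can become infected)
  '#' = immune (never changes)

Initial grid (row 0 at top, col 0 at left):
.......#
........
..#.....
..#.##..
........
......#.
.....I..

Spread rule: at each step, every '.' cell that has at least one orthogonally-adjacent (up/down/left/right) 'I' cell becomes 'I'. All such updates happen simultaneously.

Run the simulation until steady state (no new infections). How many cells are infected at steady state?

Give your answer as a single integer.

Step 0 (initial): 1 infected
Step 1: +3 new -> 4 infected
Step 2: +4 new -> 8 infected
Step 3: +5 new -> 13 infected
Step 4: +5 new -> 18 infected
Step 5: +6 new -> 24 infected
Step 6: +6 new -> 30 infected
Step 7: +7 new -> 37 infected
Step 8: +6 new -> 43 infected
Step 9: +4 new -> 47 infected
Step 10: +2 new -> 49 infected
Step 11: +1 new -> 50 infected
Step 12: +0 new -> 50 infected

Answer: 50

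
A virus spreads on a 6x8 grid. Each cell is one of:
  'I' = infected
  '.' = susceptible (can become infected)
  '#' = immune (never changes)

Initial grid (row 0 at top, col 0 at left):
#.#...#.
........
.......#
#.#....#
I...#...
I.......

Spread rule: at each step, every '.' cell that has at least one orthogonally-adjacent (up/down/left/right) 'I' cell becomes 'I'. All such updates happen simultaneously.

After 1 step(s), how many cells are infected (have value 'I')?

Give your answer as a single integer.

Answer: 4

Derivation:
Step 0 (initial): 2 infected
Step 1: +2 new -> 4 infected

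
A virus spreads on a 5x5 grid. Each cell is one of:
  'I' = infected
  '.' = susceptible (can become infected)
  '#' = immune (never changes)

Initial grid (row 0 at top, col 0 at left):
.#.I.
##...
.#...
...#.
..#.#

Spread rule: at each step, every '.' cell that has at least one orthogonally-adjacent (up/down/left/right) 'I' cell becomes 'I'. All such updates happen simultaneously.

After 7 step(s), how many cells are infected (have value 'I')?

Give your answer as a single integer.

Answer: 16

Derivation:
Step 0 (initial): 1 infected
Step 1: +3 new -> 4 infected
Step 2: +3 new -> 7 infected
Step 3: +2 new -> 9 infected
Step 4: +2 new -> 11 infected
Step 5: +1 new -> 12 infected
Step 6: +2 new -> 14 infected
Step 7: +2 new -> 16 infected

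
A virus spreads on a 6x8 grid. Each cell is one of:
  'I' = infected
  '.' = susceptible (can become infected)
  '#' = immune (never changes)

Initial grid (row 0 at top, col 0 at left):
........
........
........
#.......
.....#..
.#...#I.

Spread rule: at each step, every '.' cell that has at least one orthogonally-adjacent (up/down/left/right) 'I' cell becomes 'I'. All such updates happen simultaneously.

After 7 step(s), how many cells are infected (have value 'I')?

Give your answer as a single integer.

Step 0 (initial): 1 infected
Step 1: +2 new -> 3 infected
Step 2: +2 new -> 5 infected
Step 3: +3 new -> 8 infected
Step 4: +4 new -> 12 infected
Step 5: +6 new -> 18 infected
Step 6: +7 new -> 25 infected
Step 7: +6 new -> 31 infected

Answer: 31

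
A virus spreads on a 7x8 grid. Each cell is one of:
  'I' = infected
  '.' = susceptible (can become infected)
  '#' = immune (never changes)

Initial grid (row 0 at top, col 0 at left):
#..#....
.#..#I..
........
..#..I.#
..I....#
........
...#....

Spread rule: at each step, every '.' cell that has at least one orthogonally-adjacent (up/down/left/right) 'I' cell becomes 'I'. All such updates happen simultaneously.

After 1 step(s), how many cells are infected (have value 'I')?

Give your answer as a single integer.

Step 0 (initial): 3 infected
Step 1: +9 new -> 12 infected

Answer: 12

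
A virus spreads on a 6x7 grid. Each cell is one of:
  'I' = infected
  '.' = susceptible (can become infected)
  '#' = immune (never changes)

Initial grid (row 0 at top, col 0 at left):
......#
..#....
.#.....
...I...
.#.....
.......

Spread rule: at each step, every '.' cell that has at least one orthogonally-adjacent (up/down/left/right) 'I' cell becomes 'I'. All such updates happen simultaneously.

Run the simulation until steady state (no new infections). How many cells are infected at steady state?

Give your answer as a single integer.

Step 0 (initial): 1 infected
Step 1: +4 new -> 5 infected
Step 2: +8 new -> 13 infected
Step 3: +8 new -> 21 infected
Step 4: +9 new -> 30 infected
Step 5: +6 new -> 36 infected
Step 6: +2 new -> 38 infected
Step 7: +0 new -> 38 infected

Answer: 38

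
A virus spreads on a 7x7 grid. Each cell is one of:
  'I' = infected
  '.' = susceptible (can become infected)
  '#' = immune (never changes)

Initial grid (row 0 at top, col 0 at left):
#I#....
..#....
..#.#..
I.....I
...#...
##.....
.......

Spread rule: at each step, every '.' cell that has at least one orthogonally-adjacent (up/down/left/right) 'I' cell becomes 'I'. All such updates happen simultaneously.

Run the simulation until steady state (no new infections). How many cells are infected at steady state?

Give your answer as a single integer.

Step 0 (initial): 3 infected
Step 1: +7 new -> 10 infected
Step 2: +9 new -> 19 infected
Step 3: +7 new -> 26 infected
Step 4: +6 new -> 32 infected
Step 5: +5 new -> 37 infected
Step 6: +3 new -> 40 infected
Step 7: +1 new -> 41 infected
Step 8: +0 new -> 41 infected

Answer: 41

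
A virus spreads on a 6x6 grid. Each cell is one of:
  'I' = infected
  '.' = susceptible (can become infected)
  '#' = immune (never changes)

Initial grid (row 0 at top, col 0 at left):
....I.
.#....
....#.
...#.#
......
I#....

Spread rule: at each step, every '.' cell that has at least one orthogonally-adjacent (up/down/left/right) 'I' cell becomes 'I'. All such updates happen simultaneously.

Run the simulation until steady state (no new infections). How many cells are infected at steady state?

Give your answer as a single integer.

Answer: 31

Derivation:
Step 0 (initial): 2 infected
Step 1: +4 new -> 6 infected
Step 2: +5 new -> 11 infected
Step 3: +7 new -> 18 infected
Step 4: +7 new -> 25 infected
Step 5: +2 new -> 27 infected
Step 6: +3 new -> 30 infected
Step 7: +1 new -> 31 infected
Step 8: +0 new -> 31 infected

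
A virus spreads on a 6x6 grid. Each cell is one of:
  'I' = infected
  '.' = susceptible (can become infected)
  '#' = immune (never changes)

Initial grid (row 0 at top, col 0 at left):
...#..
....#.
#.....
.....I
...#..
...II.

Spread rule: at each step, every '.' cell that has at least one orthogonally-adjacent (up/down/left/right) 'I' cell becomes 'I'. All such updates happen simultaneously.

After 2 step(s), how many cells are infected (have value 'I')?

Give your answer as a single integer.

Answer: 14

Derivation:
Step 0 (initial): 3 infected
Step 1: +6 new -> 9 infected
Step 2: +5 new -> 14 infected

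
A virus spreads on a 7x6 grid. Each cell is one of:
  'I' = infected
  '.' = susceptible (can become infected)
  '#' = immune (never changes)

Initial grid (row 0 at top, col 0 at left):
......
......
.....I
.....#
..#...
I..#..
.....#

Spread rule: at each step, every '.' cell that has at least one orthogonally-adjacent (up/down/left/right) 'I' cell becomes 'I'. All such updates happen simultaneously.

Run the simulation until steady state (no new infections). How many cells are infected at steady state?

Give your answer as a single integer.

Step 0 (initial): 2 infected
Step 1: +5 new -> 7 infected
Step 2: +8 new -> 15 infected
Step 3: +8 new -> 23 infected
Step 4: +9 new -> 32 infected
Step 5: +5 new -> 37 infected
Step 6: +1 new -> 38 infected
Step 7: +0 new -> 38 infected

Answer: 38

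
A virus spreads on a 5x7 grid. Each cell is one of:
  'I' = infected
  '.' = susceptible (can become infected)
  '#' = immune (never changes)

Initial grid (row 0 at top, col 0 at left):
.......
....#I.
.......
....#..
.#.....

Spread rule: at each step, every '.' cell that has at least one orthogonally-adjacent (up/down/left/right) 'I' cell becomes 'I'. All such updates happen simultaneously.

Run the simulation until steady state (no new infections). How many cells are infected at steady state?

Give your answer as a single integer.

Answer: 32

Derivation:
Step 0 (initial): 1 infected
Step 1: +3 new -> 4 infected
Step 2: +5 new -> 9 infected
Step 3: +4 new -> 13 infected
Step 4: +6 new -> 19 infected
Step 5: +5 new -> 24 infected
Step 6: +5 new -> 29 infected
Step 7: +2 new -> 31 infected
Step 8: +1 new -> 32 infected
Step 9: +0 new -> 32 infected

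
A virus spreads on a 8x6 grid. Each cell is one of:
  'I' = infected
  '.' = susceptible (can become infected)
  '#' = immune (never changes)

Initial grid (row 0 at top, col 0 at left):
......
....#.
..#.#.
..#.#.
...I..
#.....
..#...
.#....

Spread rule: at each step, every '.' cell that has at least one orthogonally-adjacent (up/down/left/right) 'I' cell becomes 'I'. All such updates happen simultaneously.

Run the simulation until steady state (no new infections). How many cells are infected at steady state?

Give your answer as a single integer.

Step 0 (initial): 1 infected
Step 1: +4 new -> 5 infected
Step 2: +6 new -> 11 infected
Step 3: +8 new -> 19 infected
Step 4: +9 new -> 28 infected
Step 5: +7 new -> 35 infected
Step 6: +4 new -> 39 infected
Step 7: +1 new -> 40 infected
Step 8: +0 new -> 40 infected

Answer: 40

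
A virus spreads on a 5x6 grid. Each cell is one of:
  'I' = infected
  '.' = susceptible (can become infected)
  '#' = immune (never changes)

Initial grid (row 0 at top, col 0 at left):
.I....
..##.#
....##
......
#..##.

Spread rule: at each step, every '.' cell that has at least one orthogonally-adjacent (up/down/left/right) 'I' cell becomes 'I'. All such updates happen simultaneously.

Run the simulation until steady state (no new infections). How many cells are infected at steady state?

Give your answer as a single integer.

Answer: 22

Derivation:
Step 0 (initial): 1 infected
Step 1: +3 new -> 4 infected
Step 2: +3 new -> 7 infected
Step 3: +4 new -> 11 infected
Step 4: +6 new -> 17 infected
Step 5: +2 new -> 19 infected
Step 6: +1 new -> 20 infected
Step 7: +1 new -> 21 infected
Step 8: +1 new -> 22 infected
Step 9: +0 new -> 22 infected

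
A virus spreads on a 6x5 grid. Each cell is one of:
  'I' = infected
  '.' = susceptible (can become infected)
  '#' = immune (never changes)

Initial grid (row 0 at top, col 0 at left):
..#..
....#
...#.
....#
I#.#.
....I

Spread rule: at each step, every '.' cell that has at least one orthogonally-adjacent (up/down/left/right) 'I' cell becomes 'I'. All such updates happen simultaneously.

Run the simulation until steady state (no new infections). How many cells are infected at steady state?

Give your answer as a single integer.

Step 0 (initial): 2 infected
Step 1: +4 new -> 6 infected
Step 2: +4 new -> 10 infected
Step 3: +4 new -> 14 infected
Step 4: +4 new -> 18 infected
Step 5: +2 new -> 20 infected
Step 6: +1 new -> 21 infected
Step 7: +1 new -> 22 infected
Step 8: +1 new -> 23 infected
Step 9: +0 new -> 23 infected

Answer: 23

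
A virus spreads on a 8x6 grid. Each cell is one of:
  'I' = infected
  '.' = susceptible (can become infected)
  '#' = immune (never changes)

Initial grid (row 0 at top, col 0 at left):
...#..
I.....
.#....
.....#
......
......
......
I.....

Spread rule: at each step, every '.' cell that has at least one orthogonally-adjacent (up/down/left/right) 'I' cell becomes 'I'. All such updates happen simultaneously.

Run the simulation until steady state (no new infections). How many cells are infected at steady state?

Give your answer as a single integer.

Answer: 45

Derivation:
Step 0 (initial): 2 infected
Step 1: +5 new -> 7 infected
Step 2: +6 new -> 13 infected
Step 3: +8 new -> 21 infected
Step 4: +7 new -> 28 infected
Step 5: +8 new -> 36 infected
Step 6: +6 new -> 42 infected
Step 7: +2 new -> 44 infected
Step 8: +1 new -> 45 infected
Step 9: +0 new -> 45 infected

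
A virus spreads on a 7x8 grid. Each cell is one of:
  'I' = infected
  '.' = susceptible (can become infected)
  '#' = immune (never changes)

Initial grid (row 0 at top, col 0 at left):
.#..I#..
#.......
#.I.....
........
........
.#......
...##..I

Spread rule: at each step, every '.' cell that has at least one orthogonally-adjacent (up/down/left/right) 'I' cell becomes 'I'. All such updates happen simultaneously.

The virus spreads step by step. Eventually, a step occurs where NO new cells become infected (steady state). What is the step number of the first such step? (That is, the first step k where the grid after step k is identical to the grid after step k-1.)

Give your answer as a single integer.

Step 0 (initial): 3 infected
Step 1: +8 new -> 11 infected
Step 2: +11 new -> 22 infected
Step 3: +10 new -> 32 infected
Step 4: +12 new -> 44 infected
Step 5: +3 new -> 47 infected
Step 6: +1 new -> 48 infected
Step 7: +0 new -> 48 infected

Answer: 7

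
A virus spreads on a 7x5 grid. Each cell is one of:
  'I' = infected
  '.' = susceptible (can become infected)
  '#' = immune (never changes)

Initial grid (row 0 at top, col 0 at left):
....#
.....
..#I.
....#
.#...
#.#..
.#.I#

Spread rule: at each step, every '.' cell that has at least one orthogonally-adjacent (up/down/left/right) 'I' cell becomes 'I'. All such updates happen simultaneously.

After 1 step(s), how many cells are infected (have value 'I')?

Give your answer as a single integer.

Step 0 (initial): 2 infected
Step 1: +5 new -> 7 infected

Answer: 7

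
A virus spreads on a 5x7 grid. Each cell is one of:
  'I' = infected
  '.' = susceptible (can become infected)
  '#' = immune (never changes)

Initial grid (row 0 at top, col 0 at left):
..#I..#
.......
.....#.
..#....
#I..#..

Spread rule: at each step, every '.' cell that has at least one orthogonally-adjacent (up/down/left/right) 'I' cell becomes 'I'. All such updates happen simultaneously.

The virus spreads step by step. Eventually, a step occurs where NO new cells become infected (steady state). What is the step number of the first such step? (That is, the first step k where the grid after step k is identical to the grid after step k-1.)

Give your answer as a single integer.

Step 0 (initial): 2 infected
Step 1: +4 new -> 6 infected
Step 2: +7 new -> 13 infected
Step 3: +6 new -> 19 infected
Step 4: +4 new -> 23 infected
Step 5: +3 new -> 26 infected
Step 6: +2 new -> 28 infected
Step 7: +1 new -> 29 infected
Step 8: +0 new -> 29 infected

Answer: 8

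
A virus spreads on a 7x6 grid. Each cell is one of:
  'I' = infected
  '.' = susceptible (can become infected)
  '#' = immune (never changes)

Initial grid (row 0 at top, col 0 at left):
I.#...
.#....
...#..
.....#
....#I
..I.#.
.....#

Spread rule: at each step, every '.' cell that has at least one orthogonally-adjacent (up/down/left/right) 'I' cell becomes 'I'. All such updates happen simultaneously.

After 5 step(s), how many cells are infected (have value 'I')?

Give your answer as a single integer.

Step 0 (initial): 3 infected
Step 1: +7 new -> 10 infected
Step 2: +7 new -> 17 infected
Step 3: +8 new -> 25 infected
Step 4: +2 new -> 27 infected
Step 5: +2 new -> 29 infected

Answer: 29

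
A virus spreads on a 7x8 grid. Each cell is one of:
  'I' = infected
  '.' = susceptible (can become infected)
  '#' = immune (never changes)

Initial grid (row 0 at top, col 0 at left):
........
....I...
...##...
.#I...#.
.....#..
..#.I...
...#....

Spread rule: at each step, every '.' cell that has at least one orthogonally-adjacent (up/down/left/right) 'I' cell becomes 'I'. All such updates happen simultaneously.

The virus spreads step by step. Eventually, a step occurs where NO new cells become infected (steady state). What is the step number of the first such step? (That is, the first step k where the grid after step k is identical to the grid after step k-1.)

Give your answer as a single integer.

Answer: 6

Derivation:
Step 0 (initial): 3 infected
Step 1: +10 new -> 13 infected
Step 2: +11 new -> 24 infected
Step 3: +12 new -> 36 infected
Step 4: +9 new -> 45 infected
Step 5: +4 new -> 49 infected
Step 6: +0 new -> 49 infected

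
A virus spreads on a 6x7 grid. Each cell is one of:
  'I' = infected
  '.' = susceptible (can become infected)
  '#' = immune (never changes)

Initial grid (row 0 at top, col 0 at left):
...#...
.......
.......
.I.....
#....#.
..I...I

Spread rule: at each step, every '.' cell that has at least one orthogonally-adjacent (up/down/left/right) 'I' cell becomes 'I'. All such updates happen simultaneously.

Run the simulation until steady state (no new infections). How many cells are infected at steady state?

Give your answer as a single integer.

Answer: 39

Derivation:
Step 0 (initial): 3 infected
Step 1: +9 new -> 12 infected
Step 2: +8 new -> 20 infected
Step 3: +8 new -> 28 infected
Step 4: +6 new -> 34 infected
Step 5: +3 new -> 37 infected
Step 6: +2 new -> 39 infected
Step 7: +0 new -> 39 infected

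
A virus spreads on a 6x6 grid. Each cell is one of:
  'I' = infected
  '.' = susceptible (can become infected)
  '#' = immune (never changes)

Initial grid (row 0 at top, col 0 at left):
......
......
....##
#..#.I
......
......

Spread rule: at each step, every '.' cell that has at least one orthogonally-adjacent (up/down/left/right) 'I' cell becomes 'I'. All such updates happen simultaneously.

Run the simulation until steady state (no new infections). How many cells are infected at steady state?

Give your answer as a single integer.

Step 0 (initial): 1 infected
Step 1: +2 new -> 3 infected
Step 2: +2 new -> 5 infected
Step 3: +2 new -> 7 infected
Step 4: +2 new -> 9 infected
Step 5: +3 new -> 12 infected
Step 6: +4 new -> 16 infected
Step 7: +4 new -> 20 infected
Step 8: +4 new -> 24 infected
Step 9: +4 new -> 28 infected
Step 10: +3 new -> 31 infected
Step 11: +1 new -> 32 infected
Step 12: +0 new -> 32 infected

Answer: 32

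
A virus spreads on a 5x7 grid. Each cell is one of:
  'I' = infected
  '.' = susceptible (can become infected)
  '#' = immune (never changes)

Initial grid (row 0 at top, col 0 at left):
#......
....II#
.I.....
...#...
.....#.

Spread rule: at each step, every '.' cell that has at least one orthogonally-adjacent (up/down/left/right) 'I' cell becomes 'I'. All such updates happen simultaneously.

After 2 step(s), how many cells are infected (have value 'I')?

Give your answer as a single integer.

Step 0 (initial): 3 infected
Step 1: +9 new -> 12 infected
Step 2: +12 new -> 24 infected

Answer: 24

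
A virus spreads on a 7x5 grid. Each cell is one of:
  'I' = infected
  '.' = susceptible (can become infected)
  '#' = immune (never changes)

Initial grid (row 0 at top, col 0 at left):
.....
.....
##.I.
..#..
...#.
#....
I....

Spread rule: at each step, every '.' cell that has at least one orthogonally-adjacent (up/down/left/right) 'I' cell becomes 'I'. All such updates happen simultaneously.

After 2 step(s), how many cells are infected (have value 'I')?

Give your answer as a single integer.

Answer: 13

Derivation:
Step 0 (initial): 2 infected
Step 1: +5 new -> 7 infected
Step 2: +6 new -> 13 infected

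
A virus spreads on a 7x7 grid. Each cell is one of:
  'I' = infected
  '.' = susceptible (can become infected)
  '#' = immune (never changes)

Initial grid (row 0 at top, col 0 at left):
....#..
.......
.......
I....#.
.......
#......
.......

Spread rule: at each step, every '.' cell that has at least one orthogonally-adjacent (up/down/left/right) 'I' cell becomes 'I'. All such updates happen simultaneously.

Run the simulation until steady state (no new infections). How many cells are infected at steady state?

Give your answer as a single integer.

Answer: 46

Derivation:
Step 0 (initial): 1 infected
Step 1: +3 new -> 4 infected
Step 2: +4 new -> 8 infected
Step 3: +6 new -> 14 infected
Step 4: +7 new -> 21 infected
Step 5: +7 new -> 28 infected
Step 6: +6 new -> 34 infected
Step 7: +5 new -> 39 infected
Step 8: +5 new -> 44 infected
Step 9: +2 new -> 46 infected
Step 10: +0 new -> 46 infected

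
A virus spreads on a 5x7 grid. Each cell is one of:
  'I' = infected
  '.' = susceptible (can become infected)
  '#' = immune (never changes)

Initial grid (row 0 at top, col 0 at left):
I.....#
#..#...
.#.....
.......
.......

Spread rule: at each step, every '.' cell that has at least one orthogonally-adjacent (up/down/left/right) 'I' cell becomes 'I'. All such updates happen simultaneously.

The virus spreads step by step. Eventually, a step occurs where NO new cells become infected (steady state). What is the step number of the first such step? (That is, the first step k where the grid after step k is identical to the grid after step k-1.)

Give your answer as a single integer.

Step 0 (initial): 1 infected
Step 1: +1 new -> 2 infected
Step 2: +2 new -> 4 infected
Step 3: +2 new -> 6 infected
Step 4: +2 new -> 8 infected
Step 5: +4 new -> 12 infected
Step 6: +5 new -> 17 infected
Step 7: +6 new -> 23 infected
Step 8: +5 new -> 28 infected
Step 9: +2 new -> 30 infected
Step 10: +1 new -> 31 infected
Step 11: +0 new -> 31 infected

Answer: 11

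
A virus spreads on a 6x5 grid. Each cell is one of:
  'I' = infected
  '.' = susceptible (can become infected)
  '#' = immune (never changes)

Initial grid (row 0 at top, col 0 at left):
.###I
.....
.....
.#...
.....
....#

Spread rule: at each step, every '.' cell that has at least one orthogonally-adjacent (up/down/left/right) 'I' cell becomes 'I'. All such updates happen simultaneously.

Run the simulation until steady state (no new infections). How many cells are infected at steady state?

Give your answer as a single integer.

Step 0 (initial): 1 infected
Step 1: +1 new -> 2 infected
Step 2: +2 new -> 4 infected
Step 3: +3 new -> 7 infected
Step 4: +4 new -> 11 infected
Step 5: +4 new -> 15 infected
Step 6: +4 new -> 19 infected
Step 7: +3 new -> 22 infected
Step 8: +2 new -> 24 infected
Step 9: +1 new -> 25 infected
Step 10: +0 new -> 25 infected

Answer: 25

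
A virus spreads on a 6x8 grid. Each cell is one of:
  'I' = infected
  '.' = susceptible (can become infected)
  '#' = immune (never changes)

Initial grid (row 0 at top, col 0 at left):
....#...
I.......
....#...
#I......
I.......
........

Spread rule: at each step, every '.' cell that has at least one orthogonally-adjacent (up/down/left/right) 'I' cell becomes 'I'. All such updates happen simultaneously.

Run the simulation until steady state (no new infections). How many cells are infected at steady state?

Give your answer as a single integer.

Answer: 45

Derivation:
Step 0 (initial): 3 infected
Step 1: +7 new -> 10 infected
Step 2: +6 new -> 16 infected
Step 3: +6 new -> 22 infected
Step 4: +5 new -> 27 infected
Step 5: +5 new -> 32 infected
Step 6: +6 new -> 38 infected
Step 7: +5 new -> 43 infected
Step 8: +2 new -> 45 infected
Step 9: +0 new -> 45 infected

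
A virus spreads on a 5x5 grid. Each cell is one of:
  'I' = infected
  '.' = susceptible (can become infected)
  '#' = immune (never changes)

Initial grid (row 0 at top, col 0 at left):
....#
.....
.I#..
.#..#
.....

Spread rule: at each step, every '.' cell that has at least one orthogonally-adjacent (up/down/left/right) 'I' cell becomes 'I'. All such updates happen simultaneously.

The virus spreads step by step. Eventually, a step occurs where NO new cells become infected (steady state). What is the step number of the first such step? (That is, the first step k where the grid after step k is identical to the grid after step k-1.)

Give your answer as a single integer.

Answer: 8

Derivation:
Step 0 (initial): 1 infected
Step 1: +2 new -> 3 infected
Step 2: +4 new -> 7 infected
Step 3: +4 new -> 11 infected
Step 4: +4 new -> 15 infected
Step 5: +3 new -> 18 infected
Step 6: +2 new -> 20 infected
Step 7: +1 new -> 21 infected
Step 8: +0 new -> 21 infected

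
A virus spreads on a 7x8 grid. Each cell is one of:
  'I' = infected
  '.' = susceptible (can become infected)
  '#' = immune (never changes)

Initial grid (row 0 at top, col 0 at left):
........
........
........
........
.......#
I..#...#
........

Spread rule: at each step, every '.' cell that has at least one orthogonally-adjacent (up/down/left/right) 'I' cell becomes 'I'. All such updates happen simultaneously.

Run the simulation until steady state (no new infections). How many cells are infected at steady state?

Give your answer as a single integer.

Answer: 53

Derivation:
Step 0 (initial): 1 infected
Step 1: +3 new -> 4 infected
Step 2: +4 new -> 8 infected
Step 3: +4 new -> 12 infected
Step 4: +5 new -> 17 infected
Step 5: +6 new -> 23 infected
Step 6: +7 new -> 30 infected
Step 7: +7 new -> 37 infected
Step 8: +6 new -> 43 infected
Step 9: +4 new -> 47 infected
Step 10: +3 new -> 50 infected
Step 11: +2 new -> 52 infected
Step 12: +1 new -> 53 infected
Step 13: +0 new -> 53 infected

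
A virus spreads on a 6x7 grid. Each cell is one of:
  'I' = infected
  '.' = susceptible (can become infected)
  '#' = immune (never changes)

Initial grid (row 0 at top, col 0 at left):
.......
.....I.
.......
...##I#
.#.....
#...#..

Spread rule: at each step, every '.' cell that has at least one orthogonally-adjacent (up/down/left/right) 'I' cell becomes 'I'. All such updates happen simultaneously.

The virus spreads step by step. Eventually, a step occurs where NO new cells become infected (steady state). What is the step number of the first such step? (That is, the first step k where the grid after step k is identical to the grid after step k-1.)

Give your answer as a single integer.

Step 0 (initial): 2 infected
Step 1: +5 new -> 7 infected
Step 2: +8 new -> 15 infected
Step 3: +5 new -> 20 infected
Step 4: +5 new -> 25 infected
Step 5: +5 new -> 30 infected
Step 6: +4 new -> 34 infected
Step 7: +1 new -> 35 infected
Step 8: +1 new -> 36 infected
Step 9: +0 new -> 36 infected

Answer: 9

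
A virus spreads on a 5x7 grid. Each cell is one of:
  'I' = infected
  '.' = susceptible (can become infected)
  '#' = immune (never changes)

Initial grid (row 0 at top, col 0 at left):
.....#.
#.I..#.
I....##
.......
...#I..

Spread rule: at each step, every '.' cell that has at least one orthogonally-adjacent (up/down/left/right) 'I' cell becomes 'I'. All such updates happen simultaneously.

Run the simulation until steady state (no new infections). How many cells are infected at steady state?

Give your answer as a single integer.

Answer: 27

Derivation:
Step 0 (initial): 3 infected
Step 1: +8 new -> 11 infected
Step 2: +11 new -> 22 infected
Step 3: +5 new -> 27 infected
Step 4: +0 new -> 27 infected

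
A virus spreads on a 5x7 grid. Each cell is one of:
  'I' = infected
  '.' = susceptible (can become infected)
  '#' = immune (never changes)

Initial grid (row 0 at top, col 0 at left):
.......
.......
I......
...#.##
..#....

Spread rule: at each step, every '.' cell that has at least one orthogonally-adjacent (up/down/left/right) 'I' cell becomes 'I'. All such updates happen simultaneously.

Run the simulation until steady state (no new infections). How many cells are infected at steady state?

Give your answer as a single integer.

Step 0 (initial): 1 infected
Step 1: +3 new -> 4 infected
Step 2: +5 new -> 9 infected
Step 3: +5 new -> 14 infected
Step 4: +3 new -> 17 infected
Step 5: +4 new -> 21 infected
Step 6: +4 new -> 25 infected
Step 7: +4 new -> 29 infected
Step 8: +2 new -> 31 infected
Step 9: +0 new -> 31 infected

Answer: 31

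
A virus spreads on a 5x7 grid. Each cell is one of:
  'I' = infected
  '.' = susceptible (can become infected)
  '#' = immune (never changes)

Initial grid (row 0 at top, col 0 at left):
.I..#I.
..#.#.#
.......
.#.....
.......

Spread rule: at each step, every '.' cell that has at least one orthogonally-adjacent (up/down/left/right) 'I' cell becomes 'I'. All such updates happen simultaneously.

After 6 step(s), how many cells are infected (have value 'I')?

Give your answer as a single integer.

Step 0 (initial): 2 infected
Step 1: +5 new -> 7 infected
Step 2: +4 new -> 11 infected
Step 3: +6 new -> 17 infected
Step 4: +6 new -> 23 infected
Step 5: +5 new -> 28 infected
Step 6: +2 new -> 30 infected

Answer: 30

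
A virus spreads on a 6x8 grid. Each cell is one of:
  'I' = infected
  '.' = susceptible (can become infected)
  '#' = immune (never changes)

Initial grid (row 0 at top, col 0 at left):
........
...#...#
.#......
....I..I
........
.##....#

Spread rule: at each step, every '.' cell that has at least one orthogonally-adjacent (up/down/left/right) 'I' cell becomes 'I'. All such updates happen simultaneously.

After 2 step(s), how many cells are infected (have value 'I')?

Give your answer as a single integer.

Step 0 (initial): 2 infected
Step 1: +7 new -> 9 infected
Step 2: +9 new -> 18 infected

Answer: 18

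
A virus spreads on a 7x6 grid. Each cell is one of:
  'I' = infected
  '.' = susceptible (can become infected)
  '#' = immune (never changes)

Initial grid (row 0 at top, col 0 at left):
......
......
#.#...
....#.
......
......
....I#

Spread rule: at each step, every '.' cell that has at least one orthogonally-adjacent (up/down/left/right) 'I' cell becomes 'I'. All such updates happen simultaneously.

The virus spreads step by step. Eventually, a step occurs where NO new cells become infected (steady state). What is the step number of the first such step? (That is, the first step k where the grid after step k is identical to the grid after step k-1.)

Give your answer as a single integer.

Answer: 11

Derivation:
Step 0 (initial): 1 infected
Step 1: +2 new -> 3 infected
Step 2: +4 new -> 7 infected
Step 3: +4 new -> 11 infected
Step 4: +5 new -> 16 infected
Step 5: +5 new -> 21 infected
Step 6: +5 new -> 26 infected
Step 7: +6 new -> 32 infected
Step 8: +3 new -> 35 infected
Step 9: +2 new -> 37 infected
Step 10: +1 new -> 38 infected
Step 11: +0 new -> 38 infected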